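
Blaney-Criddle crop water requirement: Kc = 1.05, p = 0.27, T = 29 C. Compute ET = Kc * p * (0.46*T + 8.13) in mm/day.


ET = Kc * p * (0.46*T + 8.13)
ET = 1.05 * 0.27 * (0.46*29 + 8.13)
ET = 1.05 * 0.27 * 21.4700

6.0867 mm/day


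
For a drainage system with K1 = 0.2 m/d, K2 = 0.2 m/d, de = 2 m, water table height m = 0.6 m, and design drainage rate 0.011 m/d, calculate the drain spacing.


S^2 = 8*K2*de*m/q + 4*K1*m^2/q
S^2 = 8*0.2*2*0.6/0.011 + 4*0.2*0.6^2/0.011
S = sqrt(200.7273)

14.1678 m


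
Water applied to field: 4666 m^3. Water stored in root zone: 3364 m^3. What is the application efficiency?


Ea = V_root / V_field * 100 = 3364 / 4666 * 100 = 72.0960%

72.0960 %


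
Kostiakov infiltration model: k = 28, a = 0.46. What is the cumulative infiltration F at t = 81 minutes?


F = k * t^a = 28 * 81^0.46
F = 28 * 7.549238

211.3787 mm


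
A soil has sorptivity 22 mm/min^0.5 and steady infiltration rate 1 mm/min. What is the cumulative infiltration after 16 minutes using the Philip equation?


F = S*sqrt(t) + A*t
F = 22*sqrt(16) + 1*16
F = 22*4.000000 + 16

104.0000 mm


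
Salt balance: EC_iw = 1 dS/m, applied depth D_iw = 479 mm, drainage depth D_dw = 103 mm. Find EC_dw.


EC_dw = EC_iw * D_iw / D_dw
EC_dw = 1 * 479 / 103
EC_dw = 479 / 103

4.6505 dS/m


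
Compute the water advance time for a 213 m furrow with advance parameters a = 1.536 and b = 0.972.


t = (L/a)^(1/b)
t = (213/1.536)^(1/0.972)
t = 138.671875^(1/0.972)

159.8423 min


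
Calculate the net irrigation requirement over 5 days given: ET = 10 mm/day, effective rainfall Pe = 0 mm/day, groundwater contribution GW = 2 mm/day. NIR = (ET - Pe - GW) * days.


Daily deficit = ET - Pe - GW = 10 - 0 - 2 = 8 mm/day
NIR = 8 * 5 = 40 mm

40.0000 mm


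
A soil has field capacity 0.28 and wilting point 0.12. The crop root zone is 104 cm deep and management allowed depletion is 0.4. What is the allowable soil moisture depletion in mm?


SMD = (FC - PWP) * d * MAD * 10
SMD = (0.28 - 0.12) * 104 * 0.4 * 10
SMD = 0.1600 * 104 * 0.4 * 10

66.5600 mm


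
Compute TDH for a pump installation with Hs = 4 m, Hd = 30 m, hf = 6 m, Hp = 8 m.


TDH = Hs + Hd + hf + Hp = 4 + 30 + 6 + 8 = 48

48 m


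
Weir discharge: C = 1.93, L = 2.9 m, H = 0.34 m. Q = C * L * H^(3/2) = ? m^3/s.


Q = C * L * H^(3/2) = 1.93 * 2.9 * 0.34^1.5 = 1.93 * 2.9 * 0.198252

1.1096 m^3/s


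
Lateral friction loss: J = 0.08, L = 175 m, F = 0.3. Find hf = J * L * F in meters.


hf = J * L * F = 0.08 * 175 * 0.3 = 4.2000 m

4.2000 m


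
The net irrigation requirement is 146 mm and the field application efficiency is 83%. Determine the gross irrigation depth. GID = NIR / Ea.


Ea = 83% = 0.83
GID = NIR / Ea = 146 / 0.83 = 175.9036 mm

175.9036 mm


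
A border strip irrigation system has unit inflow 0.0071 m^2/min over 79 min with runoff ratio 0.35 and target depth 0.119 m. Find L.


L = q*t/((1+r)*Z)
L = 0.0071*79/((1+0.35)*0.119)
L = 0.5609/0.16065

3.4914 m


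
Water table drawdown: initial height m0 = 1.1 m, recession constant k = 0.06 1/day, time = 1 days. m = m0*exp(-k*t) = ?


m = m0 * exp(-k*t)
m = 1.1 * exp(-0.06 * 1)
m = 1.1 * exp(-0.0600)

1.0359 m


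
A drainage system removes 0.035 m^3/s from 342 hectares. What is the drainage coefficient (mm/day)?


DC = Q * 86400 / (A * 10000) * 1000
DC = 0.035 * 86400 / (342 * 10000) * 1000
DC = 3024000.0000 / 3420000

0.8842 mm/day


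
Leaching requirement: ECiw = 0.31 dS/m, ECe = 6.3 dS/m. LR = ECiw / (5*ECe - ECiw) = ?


LR = ECiw / (5*ECe - ECiw)
LR = 0.31 / (5*6.3 - 0.31)
LR = 0.31 / 31.1900

0.0099


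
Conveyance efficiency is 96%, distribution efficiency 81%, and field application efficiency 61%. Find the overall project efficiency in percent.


Ec = 0.96, Eb = 0.81, Ea = 0.61
E = 0.96 * 0.81 * 0.61 * 100 = 47.4336%

47.4336 %


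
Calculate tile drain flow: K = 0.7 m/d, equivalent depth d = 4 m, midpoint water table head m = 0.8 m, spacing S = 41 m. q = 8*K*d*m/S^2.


q = 8*K*d*m/S^2
q = 8*0.7*4*0.8/41^2
q = 17.9200 / 1681

0.0107 m/d


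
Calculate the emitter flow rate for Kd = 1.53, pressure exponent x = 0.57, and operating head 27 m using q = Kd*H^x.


q = Kd * H^x = 1.53 * 27^0.57 = 1.53 * 6.544513

10.0131 L/h


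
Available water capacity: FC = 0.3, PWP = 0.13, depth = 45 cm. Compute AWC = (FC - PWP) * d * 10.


AWC = (FC - PWP) * d * 10
AWC = (0.3 - 0.13) * 45 * 10
AWC = 0.1700 * 45 * 10

76.5000 mm


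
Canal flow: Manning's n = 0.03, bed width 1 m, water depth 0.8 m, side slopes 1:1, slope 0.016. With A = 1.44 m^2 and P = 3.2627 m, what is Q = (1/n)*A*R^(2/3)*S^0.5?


R = A/P = 1.44/3.2627 = 0.441352
Q = (1/0.03) * 1.44 * 0.441352^(2/3) * 0.016^0.5

3.5196 m^3/s


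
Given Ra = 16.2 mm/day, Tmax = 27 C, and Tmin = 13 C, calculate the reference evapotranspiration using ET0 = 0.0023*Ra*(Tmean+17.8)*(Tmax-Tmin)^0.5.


Tmean = (Tmax + Tmin)/2 = (27 + 13)/2 = 20.0
ET0 = 0.0023 * 16.2 * (20.0 + 17.8) * sqrt(27 - 13)
ET0 = 0.0023 * 16.2 * 37.8 * 3.741657

5.2699 mm/day


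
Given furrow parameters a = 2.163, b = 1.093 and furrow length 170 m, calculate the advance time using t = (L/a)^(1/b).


t = (L/a)^(1/b)
t = (170/2.163)^(1/1.093)
t = 78.594545^(1/1.093)

54.2150 min


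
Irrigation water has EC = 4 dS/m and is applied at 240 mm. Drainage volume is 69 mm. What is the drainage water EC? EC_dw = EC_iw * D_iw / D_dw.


EC_dw = EC_iw * D_iw / D_dw
EC_dw = 4 * 240 / 69
EC_dw = 960 / 69

13.9130 dS/m


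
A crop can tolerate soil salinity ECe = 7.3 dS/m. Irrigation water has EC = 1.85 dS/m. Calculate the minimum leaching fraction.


LR = ECiw / (5*ECe - ECiw)
LR = 1.85 / (5*7.3 - 1.85)
LR = 1.85 / 34.6500

0.0534


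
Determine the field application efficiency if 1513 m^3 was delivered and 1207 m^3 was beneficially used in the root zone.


Ea = V_root / V_field * 100 = 1207 / 1513 * 100 = 79.7753%

79.7753 %


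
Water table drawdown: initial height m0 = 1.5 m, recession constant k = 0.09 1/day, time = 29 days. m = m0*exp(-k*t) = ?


m = m0 * exp(-k*t)
m = 1.5 * exp(-0.09 * 29)
m = 1.5 * exp(-2.6100)

0.1103 m


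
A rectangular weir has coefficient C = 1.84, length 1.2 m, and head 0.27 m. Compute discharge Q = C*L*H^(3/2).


Q = C * L * H^(3/2) = 1.84 * 1.2 * 0.27^1.5 = 1.84 * 1.2 * 0.140296

0.3098 m^3/s


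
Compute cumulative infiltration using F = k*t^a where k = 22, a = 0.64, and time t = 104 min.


F = k * t^a = 22 * 104^0.64
F = 22 * 19.538955

429.8570 mm


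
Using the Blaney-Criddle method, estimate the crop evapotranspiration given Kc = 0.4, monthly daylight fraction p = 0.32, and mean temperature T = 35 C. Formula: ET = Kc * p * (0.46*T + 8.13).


ET = Kc * p * (0.46*T + 8.13)
ET = 0.4 * 0.32 * (0.46*35 + 8.13)
ET = 0.4 * 0.32 * 24.2300

3.1014 mm/day


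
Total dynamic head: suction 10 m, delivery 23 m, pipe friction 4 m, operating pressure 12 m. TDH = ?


TDH = Hs + Hd + hf + Hp = 10 + 23 + 4 + 12 = 49

49 m


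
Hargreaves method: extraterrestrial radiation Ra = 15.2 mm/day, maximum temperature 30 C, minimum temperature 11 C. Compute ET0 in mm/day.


Tmean = (Tmax + Tmin)/2 = (30 + 11)/2 = 20.5
ET0 = 0.0023 * 15.2 * (20.5 + 17.8) * sqrt(30 - 11)
ET0 = 0.0023 * 15.2 * 38.3 * 4.358899

5.8364 mm/day


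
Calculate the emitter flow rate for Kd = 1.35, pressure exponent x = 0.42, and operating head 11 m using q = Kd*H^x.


q = Kd * H^x = 1.35 * 11^0.42 = 1.35 * 2.737694

3.6959 L/h


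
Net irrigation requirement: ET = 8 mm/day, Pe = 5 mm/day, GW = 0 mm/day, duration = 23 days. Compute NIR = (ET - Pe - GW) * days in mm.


Daily deficit = ET - Pe - GW = 8 - 5 - 0 = 3 mm/day
NIR = 3 * 23 = 69 mm

69.0000 mm


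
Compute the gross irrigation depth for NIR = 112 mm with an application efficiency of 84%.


Ea = 84% = 0.84
GID = NIR / Ea = 112 / 0.84 = 133.3333 mm

133.3333 mm


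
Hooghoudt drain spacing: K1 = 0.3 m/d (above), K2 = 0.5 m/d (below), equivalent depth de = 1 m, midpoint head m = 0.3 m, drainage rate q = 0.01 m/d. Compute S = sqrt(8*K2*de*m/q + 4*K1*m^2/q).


S^2 = 8*K2*de*m/q + 4*K1*m^2/q
S^2 = 8*0.5*1*0.3/0.01 + 4*0.3*0.3^2/0.01
S = sqrt(130.8000)

11.4368 m


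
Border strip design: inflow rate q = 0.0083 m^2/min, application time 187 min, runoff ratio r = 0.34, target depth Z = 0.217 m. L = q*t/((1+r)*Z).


L = q*t/((1+r)*Z)
L = 0.0083*187/((1+0.34)*0.217)
L = 1.5521/0.29078

5.3377 m


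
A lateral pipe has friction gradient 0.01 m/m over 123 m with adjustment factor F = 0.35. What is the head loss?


hf = J * L * F = 0.01 * 123 * 0.35 = 0.4305 m

0.4305 m


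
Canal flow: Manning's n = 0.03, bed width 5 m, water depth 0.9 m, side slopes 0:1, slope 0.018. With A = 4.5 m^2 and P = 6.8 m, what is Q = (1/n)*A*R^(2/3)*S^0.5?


R = A/P = 4.5/6.8 = 0.661765
Q = (1/0.03) * 4.5 * 0.661765^(2/3) * 0.018^0.5

15.2826 m^3/s


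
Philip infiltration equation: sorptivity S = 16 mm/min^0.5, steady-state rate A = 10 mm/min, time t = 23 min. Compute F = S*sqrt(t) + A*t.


F = S*sqrt(t) + A*t
F = 16*sqrt(23) + 10*23
F = 16*4.795832 + 230

306.7333 mm


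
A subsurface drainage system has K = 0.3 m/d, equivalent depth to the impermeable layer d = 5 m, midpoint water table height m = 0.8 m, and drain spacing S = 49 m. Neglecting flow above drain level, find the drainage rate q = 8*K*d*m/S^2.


q = 8*K*d*m/S^2
q = 8*0.3*5*0.8/49^2
q = 9.6000 / 2401

0.0040 m/d


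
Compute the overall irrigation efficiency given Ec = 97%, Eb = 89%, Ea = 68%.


Ec = 0.97, Eb = 0.89, Ea = 0.68
E = 0.97 * 0.89 * 0.68 * 100 = 58.7044%

58.7044 %


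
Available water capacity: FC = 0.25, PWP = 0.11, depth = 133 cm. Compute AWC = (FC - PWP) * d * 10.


AWC = (FC - PWP) * d * 10
AWC = (0.25 - 0.11) * 133 * 10
AWC = 0.1400 * 133 * 10

186.2000 mm


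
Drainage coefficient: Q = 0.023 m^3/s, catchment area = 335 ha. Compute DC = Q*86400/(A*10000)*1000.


DC = Q * 86400 / (A * 10000) * 1000
DC = 0.023 * 86400 / (335 * 10000) * 1000
DC = 1987200.0000 / 3350000

0.5932 mm/day


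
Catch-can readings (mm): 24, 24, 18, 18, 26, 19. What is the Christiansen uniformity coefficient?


mean = 21.500000 mm
MAD = 3.166667 mm
CU = (1 - 3.166667/21.500000)*100

85.2713 %


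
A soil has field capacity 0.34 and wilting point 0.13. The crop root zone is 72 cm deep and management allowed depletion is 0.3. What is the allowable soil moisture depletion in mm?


SMD = (FC - PWP) * d * MAD * 10
SMD = (0.34 - 0.13) * 72 * 0.3 * 10
SMD = 0.2100 * 72 * 0.3 * 10

45.3600 mm


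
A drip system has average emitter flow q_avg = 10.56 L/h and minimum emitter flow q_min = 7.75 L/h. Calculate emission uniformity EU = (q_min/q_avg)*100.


EU = (q_min/q_avg)*100 = (7.75/10.56)*100 = 73.3902%

73.3902 %


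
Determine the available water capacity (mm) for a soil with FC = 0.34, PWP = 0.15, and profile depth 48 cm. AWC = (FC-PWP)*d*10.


AWC = (FC - PWP) * d * 10
AWC = (0.34 - 0.15) * 48 * 10
AWC = 0.1900 * 48 * 10

91.2000 mm


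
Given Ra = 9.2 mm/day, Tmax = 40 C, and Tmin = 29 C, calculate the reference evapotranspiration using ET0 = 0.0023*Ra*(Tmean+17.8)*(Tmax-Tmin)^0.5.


Tmean = (Tmax + Tmin)/2 = (40 + 29)/2 = 34.5
ET0 = 0.0023 * 9.2 * (34.5 + 17.8) * sqrt(40 - 29)
ET0 = 0.0023 * 9.2 * 52.3 * 3.316625

3.6704 mm/day


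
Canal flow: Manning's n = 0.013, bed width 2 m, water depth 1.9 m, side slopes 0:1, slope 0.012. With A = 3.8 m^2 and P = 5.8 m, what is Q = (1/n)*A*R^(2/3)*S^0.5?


R = A/P = 3.8/5.8 = 0.655172
Q = (1/0.013) * 3.8 * 0.655172^(2/3) * 0.012^0.5

24.1547 m^3/s


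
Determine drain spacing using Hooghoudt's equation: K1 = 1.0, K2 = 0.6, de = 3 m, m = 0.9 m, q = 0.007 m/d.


S^2 = 8*K2*de*m/q + 4*K1*m^2/q
S^2 = 8*0.6*3*0.9/0.007 + 4*1.0*0.9^2/0.007
S = sqrt(2314.2857)

48.1070 m


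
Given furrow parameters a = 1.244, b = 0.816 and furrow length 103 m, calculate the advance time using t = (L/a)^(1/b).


t = (L/a)^(1/b)
t = (103/1.244)^(1/0.816)
t = 82.797428^(1/0.816)

224.1356 min


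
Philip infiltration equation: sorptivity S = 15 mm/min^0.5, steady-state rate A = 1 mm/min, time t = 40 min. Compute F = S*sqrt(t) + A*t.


F = S*sqrt(t) + A*t
F = 15*sqrt(40) + 1*40
F = 15*6.324555 + 40

134.8683 mm


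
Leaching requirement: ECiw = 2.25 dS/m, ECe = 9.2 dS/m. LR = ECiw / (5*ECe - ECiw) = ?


LR = ECiw / (5*ECe - ECiw)
LR = 2.25 / (5*9.2 - 2.25)
LR = 2.25 / 43.7500

0.0514


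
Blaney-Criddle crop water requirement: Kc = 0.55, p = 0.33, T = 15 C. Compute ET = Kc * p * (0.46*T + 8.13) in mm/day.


ET = Kc * p * (0.46*T + 8.13)
ET = 0.55 * 0.33 * (0.46*15 + 8.13)
ET = 0.55 * 0.33 * 15.0300

2.7279 mm/day


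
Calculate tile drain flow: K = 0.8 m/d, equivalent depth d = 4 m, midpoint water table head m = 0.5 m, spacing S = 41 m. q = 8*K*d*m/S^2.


q = 8*K*d*m/S^2
q = 8*0.8*4*0.5/41^2
q = 12.8000 / 1681

0.0076 m/d


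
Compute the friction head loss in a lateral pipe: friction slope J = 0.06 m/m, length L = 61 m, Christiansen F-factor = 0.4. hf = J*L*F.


hf = J * L * F = 0.06 * 61 * 0.4 = 1.4640 m

1.4640 m


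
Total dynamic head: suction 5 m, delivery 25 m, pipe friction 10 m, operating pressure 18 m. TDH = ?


TDH = Hs + Hd + hf + Hp = 5 + 25 + 10 + 18 = 58

58 m


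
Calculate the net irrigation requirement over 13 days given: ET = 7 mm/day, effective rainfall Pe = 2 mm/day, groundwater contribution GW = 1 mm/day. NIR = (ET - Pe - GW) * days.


Daily deficit = ET - Pe - GW = 7 - 2 - 1 = 4 mm/day
NIR = 4 * 13 = 52 mm

52.0000 mm


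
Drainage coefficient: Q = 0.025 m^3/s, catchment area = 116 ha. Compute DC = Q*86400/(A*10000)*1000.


DC = Q * 86400 / (A * 10000) * 1000
DC = 0.025 * 86400 / (116 * 10000) * 1000
DC = 2160000.0000 / 1160000

1.8621 mm/day


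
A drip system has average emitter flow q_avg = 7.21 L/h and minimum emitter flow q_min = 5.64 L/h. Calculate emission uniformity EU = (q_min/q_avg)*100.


EU = (q_min/q_avg)*100 = (5.64/7.21)*100 = 78.2247%

78.2247 %


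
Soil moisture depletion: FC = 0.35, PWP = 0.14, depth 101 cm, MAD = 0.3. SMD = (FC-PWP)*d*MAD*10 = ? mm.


SMD = (FC - PWP) * d * MAD * 10
SMD = (0.35 - 0.14) * 101 * 0.3 * 10
SMD = 0.2100 * 101 * 0.3 * 10

63.6300 mm


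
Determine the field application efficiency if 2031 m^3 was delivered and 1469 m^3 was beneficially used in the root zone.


Ea = V_root / V_field * 100 = 1469 / 2031 * 100 = 72.3289%

72.3289 %


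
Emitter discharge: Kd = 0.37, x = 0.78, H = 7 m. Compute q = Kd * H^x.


q = Kd * H^x = 0.37 * 7^0.78 = 0.37 * 4.562223

1.6880 L/h


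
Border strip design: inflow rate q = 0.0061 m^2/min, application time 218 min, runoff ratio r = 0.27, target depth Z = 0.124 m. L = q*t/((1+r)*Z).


L = q*t/((1+r)*Z)
L = 0.0061*218/((1+0.27)*0.124)
L = 1.3298/0.15748

8.4442 m


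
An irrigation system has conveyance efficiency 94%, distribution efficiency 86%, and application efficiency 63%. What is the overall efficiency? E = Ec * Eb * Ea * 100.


Ec = 0.94, Eb = 0.86, Ea = 0.63
E = 0.94 * 0.86 * 0.63 * 100 = 50.9292%

50.9292 %


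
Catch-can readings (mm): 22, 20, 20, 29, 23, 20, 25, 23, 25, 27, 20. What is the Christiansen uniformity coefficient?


mean = 23.090909 mm
MAD = 2.479339 mm
CU = (1 - 2.479339/23.090909)*100

89.2627 %


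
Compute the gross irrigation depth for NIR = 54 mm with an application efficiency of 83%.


Ea = 83% = 0.83
GID = NIR / Ea = 54 / 0.83 = 65.0602 mm

65.0602 mm


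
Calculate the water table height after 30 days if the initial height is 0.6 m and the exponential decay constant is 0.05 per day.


m = m0 * exp(-k*t)
m = 0.6 * exp(-0.05 * 30)
m = 0.6 * exp(-1.5000)

0.1339 m


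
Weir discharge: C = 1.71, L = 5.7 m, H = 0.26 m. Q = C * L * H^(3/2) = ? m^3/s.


Q = C * L * H^(3/2) = 1.71 * 5.7 * 0.26^1.5 = 1.71 * 5.7 * 0.132575

1.2922 m^3/s


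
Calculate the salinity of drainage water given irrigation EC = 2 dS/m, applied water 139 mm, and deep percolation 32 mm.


EC_dw = EC_iw * D_iw / D_dw
EC_dw = 2 * 139 / 32
EC_dw = 278 / 32

8.6875 dS/m


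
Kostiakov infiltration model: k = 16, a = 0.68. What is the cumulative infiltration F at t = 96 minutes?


F = k * t^a = 16 * 96^0.68
F = 16 * 22.281501

356.5040 mm


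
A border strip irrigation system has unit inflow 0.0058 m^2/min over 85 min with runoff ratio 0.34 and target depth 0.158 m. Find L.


L = q*t/((1+r)*Z)
L = 0.0058*85/((1+0.34)*0.158)
L = 0.493/0.21172

2.3285 m


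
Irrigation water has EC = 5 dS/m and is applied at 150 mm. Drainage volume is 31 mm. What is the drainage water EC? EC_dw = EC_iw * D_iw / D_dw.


EC_dw = EC_iw * D_iw / D_dw
EC_dw = 5 * 150 / 31
EC_dw = 750 / 31

24.1935 dS/m


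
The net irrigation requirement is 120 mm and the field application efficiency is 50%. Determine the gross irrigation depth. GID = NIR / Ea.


Ea = 50% = 0.5
GID = NIR / Ea = 120 / 0.5 = 240.0000 mm

240.0000 mm


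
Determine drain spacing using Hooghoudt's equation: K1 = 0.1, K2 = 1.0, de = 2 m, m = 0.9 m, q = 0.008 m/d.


S^2 = 8*K2*de*m/q + 4*K1*m^2/q
S^2 = 8*1.0*2*0.9/0.008 + 4*0.1*0.9^2/0.008
S = sqrt(1840.5000)

42.9010 m


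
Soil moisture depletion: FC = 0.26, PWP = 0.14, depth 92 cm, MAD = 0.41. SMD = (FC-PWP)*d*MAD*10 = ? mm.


SMD = (FC - PWP) * d * MAD * 10
SMD = (0.26 - 0.14) * 92 * 0.41 * 10
SMD = 0.1200 * 92 * 0.41 * 10

45.2640 mm


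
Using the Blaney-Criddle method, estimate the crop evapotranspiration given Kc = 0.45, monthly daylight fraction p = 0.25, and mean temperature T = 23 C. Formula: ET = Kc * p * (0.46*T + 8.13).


ET = Kc * p * (0.46*T + 8.13)
ET = 0.45 * 0.25 * (0.46*23 + 8.13)
ET = 0.45 * 0.25 * 18.7100

2.1049 mm/day


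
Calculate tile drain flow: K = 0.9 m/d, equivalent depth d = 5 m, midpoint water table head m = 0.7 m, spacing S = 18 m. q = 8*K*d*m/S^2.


q = 8*K*d*m/S^2
q = 8*0.9*5*0.7/18^2
q = 25.2000 / 324

0.0778 m/d


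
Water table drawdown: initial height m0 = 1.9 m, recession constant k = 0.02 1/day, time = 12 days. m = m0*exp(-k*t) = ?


m = m0 * exp(-k*t)
m = 1.9 * exp(-0.02 * 12)
m = 1.9 * exp(-0.2400)

1.4946 m


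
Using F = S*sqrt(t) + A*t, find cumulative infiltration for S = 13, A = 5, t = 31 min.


F = S*sqrt(t) + A*t
F = 13*sqrt(31) + 5*31
F = 13*5.567764 + 155

227.3809 mm


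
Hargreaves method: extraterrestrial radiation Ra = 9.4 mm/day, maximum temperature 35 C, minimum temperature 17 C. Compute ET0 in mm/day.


Tmean = (Tmax + Tmin)/2 = (35 + 17)/2 = 26.0
ET0 = 0.0023 * 9.4 * (26.0 + 17.8) * sqrt(35 - 17)
ET0 = 0.0023 * 9.4 * 43.8 * 4.242641

4.0176 mm/day


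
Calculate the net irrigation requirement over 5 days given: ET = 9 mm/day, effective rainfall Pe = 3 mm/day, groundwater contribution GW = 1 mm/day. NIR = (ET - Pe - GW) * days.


Daily deficit = ET - Pe - GW = 9 - 3 - 1 = 5 mm/day
NIR = 5 * 5 = 25 mm

25.0000 mm


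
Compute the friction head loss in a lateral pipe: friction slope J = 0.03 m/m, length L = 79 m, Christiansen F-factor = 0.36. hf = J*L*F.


hf = J * L * F = 0.03 * 79 * 0.36 = 0.8532 m

0.8532 m


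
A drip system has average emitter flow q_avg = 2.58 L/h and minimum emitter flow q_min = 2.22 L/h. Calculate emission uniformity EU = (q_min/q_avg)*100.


EU = (q_min/q_avg)*100 = (2.22/2.58)*100 = 86.0465%

86.0465 %


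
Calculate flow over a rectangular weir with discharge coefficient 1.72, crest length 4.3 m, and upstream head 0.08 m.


Q = C * L * H^(3/2) = 1.72 * 4.3 * 0.08^1.5 = 1.72 * 4.3 * 0.022627

0.1673 m^3/s


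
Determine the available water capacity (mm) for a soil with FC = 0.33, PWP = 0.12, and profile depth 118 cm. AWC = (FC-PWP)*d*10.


AWC = (FC - PWP) * d * 10
AWC = (0.33 - 0.12) * 118 * 10
AWC = 0.2100 * 118 * 10

247.8000 mm


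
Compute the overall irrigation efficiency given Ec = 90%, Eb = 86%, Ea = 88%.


Ec = 0.9, Eb = 0.86, Ea = 0.88
E = 0.9 * 0.86 * 0.88 * 100 = 68.1120%

68.1120 %


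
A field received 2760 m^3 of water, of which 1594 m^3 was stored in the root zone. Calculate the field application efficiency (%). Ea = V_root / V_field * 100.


Ea = V_root / V_field * 100 = 1594 / 2760 * 100 = 57.7536%

57.7536 %


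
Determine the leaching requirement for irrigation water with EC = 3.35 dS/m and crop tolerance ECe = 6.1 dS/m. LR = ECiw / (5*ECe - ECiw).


LR = ECiw / (5*ECe - ECiw)
LR = 3.35 / (5*6.1 - 3.35)
LR = 3.35 / 27.1500

0.1234


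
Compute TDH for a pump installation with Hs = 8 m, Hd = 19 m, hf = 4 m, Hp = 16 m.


TDH = Hs + Hd + hf + Hp = 8 + 19 + 4 + 16 = 47

47 m


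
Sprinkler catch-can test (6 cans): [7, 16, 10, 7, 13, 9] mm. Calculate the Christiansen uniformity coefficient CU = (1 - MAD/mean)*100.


mean = 10.333333 mm
MAD = 2.777778 mm
CU = (1 - 2.777778/10.333333)*100

73.1183 %


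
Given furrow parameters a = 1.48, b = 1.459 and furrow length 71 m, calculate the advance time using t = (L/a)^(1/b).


t = (L/a)^(1/b)
t = (71/1.48)^(1/1.459)
t = 47.972973^(1/1.459)

14.1957 min


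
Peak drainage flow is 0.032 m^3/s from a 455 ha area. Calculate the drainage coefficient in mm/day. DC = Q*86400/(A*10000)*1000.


DC = Q * 86400 / (A * 10000) * 1000
DC = 0.032 * 86400 / (455 * 10000) * 1000
DC = 2764800.0000 / 4550000

0.6076 mm/day


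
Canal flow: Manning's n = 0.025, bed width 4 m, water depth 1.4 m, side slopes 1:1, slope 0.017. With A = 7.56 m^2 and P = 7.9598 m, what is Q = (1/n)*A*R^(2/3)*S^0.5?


R = A/P = 7.56/7.9598 = 0.949773
Q = (1/0.025) * 7.56 * 0.949773^(2/3) * 0.017^0.5

38.0966 m^3/s


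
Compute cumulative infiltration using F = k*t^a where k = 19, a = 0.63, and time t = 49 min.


F = k * t^a = 19 * 49^0.63
F = 19 * 11.609768

220.5856 mm


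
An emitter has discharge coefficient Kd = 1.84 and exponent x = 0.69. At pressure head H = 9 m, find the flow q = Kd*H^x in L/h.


q = Kd * H^x = 1.84 * 9^0.69 = 1.84 * 4.554360

8.3800 L/h


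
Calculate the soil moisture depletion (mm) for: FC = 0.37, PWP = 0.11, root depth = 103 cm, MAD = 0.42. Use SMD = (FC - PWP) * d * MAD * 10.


SMD = (FC - PWP) * d * MAD * 10
SMD = (0.37 - 0.11) * 103 * 0.42 * 10
SMD = 0.2600 * 103 * 0.42 * 10

112.4760 mm


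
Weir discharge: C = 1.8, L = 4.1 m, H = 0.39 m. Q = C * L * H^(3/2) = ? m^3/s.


Q = C * L * H^(3/2) = 1.8 * 4.1 * 0.39^1.5 = 1.8 * 4.1 * 0.243555

1.7974 m^3/s


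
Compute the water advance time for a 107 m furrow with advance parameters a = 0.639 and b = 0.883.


t = (L/a)^(1/b)
t = (107/0.639)^(1/0.883)
t = 167.449139^(1/0.883)

330.0302 min


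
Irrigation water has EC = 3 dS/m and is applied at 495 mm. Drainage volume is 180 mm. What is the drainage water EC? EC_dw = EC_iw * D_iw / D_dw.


EC_dw = EC_iw * D_iw / D_dw
EC_dw = 3 * 495 / 180
EC_dw = 1485 / 180

8.2500 dS/m


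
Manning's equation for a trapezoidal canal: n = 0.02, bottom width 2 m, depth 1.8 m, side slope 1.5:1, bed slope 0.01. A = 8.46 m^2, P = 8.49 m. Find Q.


R = A/P = 8.46/8.49 = 0.996466
Q = (1/0.02) * 8.46 * 0.996466^(2/3) * 0.01^0.5

42.2003 m^3/s


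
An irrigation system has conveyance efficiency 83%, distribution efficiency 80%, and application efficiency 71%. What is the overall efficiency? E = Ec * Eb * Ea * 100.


Ec = 0.83, Eb = 0.8, Ea = 0.71
E = 0.83 * 0.8 * 0.71 * 100 = 47.1440%

47.1440 %


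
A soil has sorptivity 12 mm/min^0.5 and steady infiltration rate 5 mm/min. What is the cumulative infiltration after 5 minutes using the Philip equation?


F = S*sqrt(t) + A*t
F = 12*sqrt(5) + 5*5
F = 12*2.236068 + 25

51.8328 mm


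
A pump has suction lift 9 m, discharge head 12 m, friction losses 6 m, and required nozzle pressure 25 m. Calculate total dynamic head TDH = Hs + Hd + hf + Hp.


TDH = Hs + Hd + hf + Hp = 9 + 12 + 6 + 25 = 52

52 m


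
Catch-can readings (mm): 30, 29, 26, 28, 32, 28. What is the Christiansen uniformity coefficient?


mean = 28.833333 mm
MAD = 1.500000 mm
CU = (1 - 1.500000/28.833333)*100

94.7977 %


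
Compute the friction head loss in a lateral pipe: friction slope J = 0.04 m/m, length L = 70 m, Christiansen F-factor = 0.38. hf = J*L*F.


hf = J * L * F = 0.04 * 70 * 0.38 = 1.0640 m

1.0640 m


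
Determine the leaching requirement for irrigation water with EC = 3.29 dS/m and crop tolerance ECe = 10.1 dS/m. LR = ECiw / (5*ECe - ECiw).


LR = ECiw / (5*ECe - ECiw)
LR = 3.29 / (5*10.1 - 3.29)
LR = 3.29 / 47.2100

0.0697


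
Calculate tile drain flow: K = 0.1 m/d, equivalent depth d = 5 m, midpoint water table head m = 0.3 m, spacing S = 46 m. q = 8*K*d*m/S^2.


q = 8*K*d*m/S^2
q = 8*0.1*5*0.3/46^2
q = 1.2000 / 2116

5.6711e-04 m/d


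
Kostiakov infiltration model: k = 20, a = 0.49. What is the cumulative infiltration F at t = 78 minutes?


F = k * t^a = 20 * 78^0.49
F = 20 * 8.455248

169.1050 mm


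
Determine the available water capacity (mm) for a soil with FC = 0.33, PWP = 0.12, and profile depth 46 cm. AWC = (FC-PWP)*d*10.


AWC = (FC - PWP) * d * 10
AWC = (0.33 - 0.12) * 46 * 10
AWC = 0.2100 * 46 * 10

96.6000 mm


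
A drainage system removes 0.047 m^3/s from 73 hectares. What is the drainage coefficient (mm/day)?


DC = Q * 86400 / (A * 10000) * 1000
DC = 0.047 * 86400 / (73 * 10000) * 1000
DC = 4060800.0000 / 730000

5.5627 mm/day


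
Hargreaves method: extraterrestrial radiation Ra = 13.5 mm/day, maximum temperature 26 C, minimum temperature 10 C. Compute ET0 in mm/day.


Tmean = (Tmax + Tmin)/2 = (26 + 10)/2 = 18.0
ET0 = 0.0023 * 13.5 * (18.0 + 17.8) * sqrt(26 - 10)
ET0 = 0.0023 * 13.5 * 35.8 * 4.000000

4.4464 mm/day


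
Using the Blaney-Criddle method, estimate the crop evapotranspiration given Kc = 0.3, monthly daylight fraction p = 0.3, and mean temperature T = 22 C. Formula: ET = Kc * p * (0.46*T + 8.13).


ET = Kc * p * (0.46*T + 8.13)
ET = 0.3 * 0.3 * (0.46*22 + 8.13)
ET = 0.3 * 0.3 * 18.2500

1.6425 mm/day


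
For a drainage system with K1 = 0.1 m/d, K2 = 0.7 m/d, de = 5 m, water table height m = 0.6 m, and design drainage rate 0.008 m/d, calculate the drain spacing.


S^2 = 8*K2*de*m/q + 4*K1*m^2/q
S^2 = 8*0.7*5*0.6/0.008 + 4*0.1*0.6^2/0.008
S = sqrt(2118.0000)

46.0217 m


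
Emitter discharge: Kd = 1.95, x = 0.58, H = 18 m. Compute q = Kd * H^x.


q = Kd * H^x = 1.95 * 18^0.58 = 1.95 * 5.346358

10.4254 L/h


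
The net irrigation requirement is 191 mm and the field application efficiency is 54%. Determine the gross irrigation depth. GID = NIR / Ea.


Ea = 54% = 0.54
GID = NIR / Ea = 191 / 0.54 = 353.7037 mm

353.7037 mm


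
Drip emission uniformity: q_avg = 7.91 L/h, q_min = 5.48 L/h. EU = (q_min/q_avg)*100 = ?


EU = (q_min/q_avg)*100 = (5.48/7.91)*100 = 69.2794%

69.2794 %


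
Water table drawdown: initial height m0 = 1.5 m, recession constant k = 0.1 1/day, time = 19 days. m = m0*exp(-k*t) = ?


m = m0 * exp(-k*t)
m = 1.5 * exp(-0.1 * 19)
m = 1.5 * exp(-1.9000)

0.2244 m


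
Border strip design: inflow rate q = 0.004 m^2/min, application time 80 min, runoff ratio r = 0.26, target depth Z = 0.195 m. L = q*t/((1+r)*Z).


L = q*t/((1+r)*Z)
L = 0.004*80/((1+0.26)*0.195)
L = 0.32/0.2457

1.3024 m


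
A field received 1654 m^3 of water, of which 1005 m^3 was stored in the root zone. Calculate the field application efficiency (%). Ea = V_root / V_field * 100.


Ea = V_root / V_field * 100 = 1005 / 1654 * 100 = 60.7618%

60.7618 %


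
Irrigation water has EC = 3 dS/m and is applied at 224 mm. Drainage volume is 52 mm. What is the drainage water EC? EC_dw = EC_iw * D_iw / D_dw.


EC_dw = EC_iw * D_iw / D_dw
EC_dw = 3 * 224 / 52
EC_dw = 672 / 52

12.9231 dS/m


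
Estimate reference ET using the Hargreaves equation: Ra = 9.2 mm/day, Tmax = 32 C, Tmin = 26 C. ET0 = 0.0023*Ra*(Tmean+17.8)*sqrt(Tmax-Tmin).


Tmean = (Tmax + Tmin)/2 = (32 + 26)/2 = 29.0
ET0 = 0.0023 * 9.2 * (29.0 + 17.8) * sqrt(32 - 26)
ET0 = 0.0023 * 9.2 * 46.8 * 2.449490

2.4257 mm/day


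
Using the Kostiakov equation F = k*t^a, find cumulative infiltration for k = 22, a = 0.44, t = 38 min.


F = k * t^a = 22 * 38^0.44
F = 22 * 4.955697

109.0253 mm


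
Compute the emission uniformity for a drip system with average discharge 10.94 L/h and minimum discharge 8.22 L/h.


EU = (q_min/q_avg)*100 = (8.22/10.94)*100 = 75.1371%

75.1371 %


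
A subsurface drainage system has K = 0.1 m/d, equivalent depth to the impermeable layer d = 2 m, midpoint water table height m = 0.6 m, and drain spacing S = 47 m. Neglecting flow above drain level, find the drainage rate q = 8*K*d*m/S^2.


q = 8*K*d*m/S^2
q = 8*0.1*2*0.6/47^2
q = 0.9600 / 2209

4.3459e-04 m/d


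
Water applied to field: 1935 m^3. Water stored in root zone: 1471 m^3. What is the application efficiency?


Ea = V_root / V_field * 100 = 1471 / 1935 * 100 = 76.0207%

76.0207 %


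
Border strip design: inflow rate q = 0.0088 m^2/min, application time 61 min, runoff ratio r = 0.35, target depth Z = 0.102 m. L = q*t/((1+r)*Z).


L = q*t/((1+r)*Z)
L = 0.0088*61/((1+0.35)*0.102)
L = 0.5368/0.1377

3.8983 m


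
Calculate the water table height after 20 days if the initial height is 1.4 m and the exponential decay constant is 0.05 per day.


m = m0 * exp(-k*t)
m = 1.4 * exp(-0.05 * 20)
m = 1.4 * exp(-1.0000)

0.5150 m


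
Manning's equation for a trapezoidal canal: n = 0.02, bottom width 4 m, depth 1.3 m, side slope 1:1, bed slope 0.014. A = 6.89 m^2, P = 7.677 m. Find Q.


R = A/P = 6.89/7.677 = 0.897486
Q = (1/0.02) * 6.89 * 0.897486^(2/3) * 0.014^0.5

37.9261 m^3/s


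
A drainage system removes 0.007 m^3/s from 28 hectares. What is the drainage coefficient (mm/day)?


DC = Q * 86400 / (A * 10000) * 1000
DC = 0.007 * 86400 / (28 * 10000) * 1000
DC = 604800.0000 / 280000

2.1600 mm/day


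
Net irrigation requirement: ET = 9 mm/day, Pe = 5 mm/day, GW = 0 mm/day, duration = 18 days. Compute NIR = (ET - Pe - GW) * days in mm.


Daily deficit = ET - Pe - GW = 9 - 5 - 0 = 4 mm/day
NIR = 4 * 18 = 72 mm

72.0000 mm


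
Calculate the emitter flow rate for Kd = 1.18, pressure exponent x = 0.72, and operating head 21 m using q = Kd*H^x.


q = Kd * H^x = 1.18 * 21^0.72 = 1.18 * 8.953604

10.5653 L/h


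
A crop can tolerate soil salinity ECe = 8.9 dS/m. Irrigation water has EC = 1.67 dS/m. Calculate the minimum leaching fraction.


LR = ECiw / (5*ECe - ECiw)
LR = 1.67 / (5*8.9 - 1.67)
LR = 1.67 / 42.8300

0.0390


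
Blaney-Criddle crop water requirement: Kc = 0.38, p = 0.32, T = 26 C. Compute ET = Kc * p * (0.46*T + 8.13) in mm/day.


ET = Kc * p * (0.46*T + 8.13)
ET = 0.38 * 0.32 * (0.46*26 + 8.13)
ET = 0.38 * 0.32 * 20.0900

2.4429 mm/day


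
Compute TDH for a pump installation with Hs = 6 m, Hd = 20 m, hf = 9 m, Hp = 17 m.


TDH = Hs + Hd + hf + Hp = 6 + 20 + 9 + 17 = 52

52 m


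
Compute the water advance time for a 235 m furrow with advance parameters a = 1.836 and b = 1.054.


t = (L/a)^(1/b)
t = (235/1.836)^(1/1.054)
t = 127.995643^(1/1.054)

99.8243 min


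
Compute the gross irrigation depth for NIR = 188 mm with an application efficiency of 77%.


Ea = 77% = 0.77
GID = NIR / Ea = 188 / 0.77 = 244.1558 mm

244.1558 mm


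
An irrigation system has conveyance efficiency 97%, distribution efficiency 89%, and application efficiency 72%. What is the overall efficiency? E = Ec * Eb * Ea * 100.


Ec = 0.97, Eb = 0.89, Ea = 0.72
E = 0.97 * 0.89 * 0.72 * 100 = 62.1576%

62.1576 %


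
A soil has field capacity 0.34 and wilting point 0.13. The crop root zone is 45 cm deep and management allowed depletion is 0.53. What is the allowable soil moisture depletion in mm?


SMD = (FC - PWP) * d * MAD * 10
SMD = (0.34 - 0.13) * 45 * 0.53 * 10
SMD = 0.2100 * 45 * 0.53 * 10

50.0850 mm


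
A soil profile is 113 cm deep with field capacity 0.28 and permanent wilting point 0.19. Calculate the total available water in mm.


AWC = (FC - PWP) * d * 10
AWC = (0.28 - 0.19) * 113 * 10
AWC = 0.0900 * 113 * 10

101.7000 mm


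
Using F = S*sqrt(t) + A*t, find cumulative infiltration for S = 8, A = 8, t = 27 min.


F = S*sqrt(t) + A*t
F = 8*sqrt(27) + 8*27
F = 8*5.196152 + 216

257.5692 mm


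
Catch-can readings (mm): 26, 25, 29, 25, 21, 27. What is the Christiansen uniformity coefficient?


mean = 25.500000 mm
MAD = 1.833333 mm
CU = (1 - 1.833333/25.500000)*100

92.8105 %


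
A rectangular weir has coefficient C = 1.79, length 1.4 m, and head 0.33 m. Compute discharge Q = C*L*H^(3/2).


Q = C * L * H^(3/2) = 1.79 * 1.4 * 0.33^1.5 = 1.79 * 1.4 * 0.189571

0.4751 m^3/s


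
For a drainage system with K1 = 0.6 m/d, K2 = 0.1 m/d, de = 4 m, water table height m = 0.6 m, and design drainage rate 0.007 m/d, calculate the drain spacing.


S^2 = 8*K2*de*m/q + 4*K1*m^2/q
S^2 = 8*0.1*4*0.6/0.007 + 4*0.6*0.6^2/0.007
S = sqrt(397.7143)

19.9428 m


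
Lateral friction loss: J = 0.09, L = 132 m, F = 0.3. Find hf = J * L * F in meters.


hf = J * L * F = 0.09 * 132 * 0.3 = 3.5640 m

3.5640 m


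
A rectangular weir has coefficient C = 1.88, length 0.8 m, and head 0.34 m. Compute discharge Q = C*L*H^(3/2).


Q = C * L * H^(3/2) = 1.88 * 0.8 * 0.34^1.5 = 1.88 * 0.8 * 0.198252

0.2982 m^3/s


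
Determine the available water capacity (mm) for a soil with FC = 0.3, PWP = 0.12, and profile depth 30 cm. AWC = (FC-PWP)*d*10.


AWC = (FC - PWP) * d * 10
AWC = (0.3 - 0.12) * 30 * 10
AWC = 0.1800 * 30 * 10

54.0000 mm


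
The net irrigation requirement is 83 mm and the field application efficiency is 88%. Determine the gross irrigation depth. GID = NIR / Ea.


Ea = 88% = 0.88
GID = NIR / Ea = 83 / 0.88 = 94.3182 mm

94.3182 mm


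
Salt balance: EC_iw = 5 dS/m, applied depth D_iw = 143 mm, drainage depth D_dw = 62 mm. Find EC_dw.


EC_dw = EC_iw * D_iw / D_dw
EC_dw = 5 * 143 / 62
EC_dw = 715 / 62

11.5323 dS/m


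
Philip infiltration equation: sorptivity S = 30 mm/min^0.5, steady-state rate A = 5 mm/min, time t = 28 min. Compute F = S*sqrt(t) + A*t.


F = S*sqrt(t) + A*t
F = 30*sqrt(28) + 5*28
F = 30*5.291503 + 140

298.7451 mm


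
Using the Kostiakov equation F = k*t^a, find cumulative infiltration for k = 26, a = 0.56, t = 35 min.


F = k * t^a = 26 * 35^0.56
F = 26 * 7.322816

190.3932 mm


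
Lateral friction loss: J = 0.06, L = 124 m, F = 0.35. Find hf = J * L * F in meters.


hf = J * L * F = 0.06 * 124 * 0.35 = 2.6040 m

2.6040 m


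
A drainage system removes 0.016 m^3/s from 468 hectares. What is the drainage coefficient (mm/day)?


DC = Q * 86400 / (A * 10000) * 1000
DC = 0.016 * 86400 / (468 * 10000) * 1000
DC = 1382400.0000 / 4680000

0.2954 mm/day


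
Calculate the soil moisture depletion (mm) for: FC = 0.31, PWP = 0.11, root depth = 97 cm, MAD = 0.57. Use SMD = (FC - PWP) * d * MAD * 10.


SMD = (FC - PWP) * d * MAD * 10
SMD = (0.31 - 0.11) * 97 * 0.57 * 10
SMD = 0.2000 * 97 * 0.57 * 10

110.5800 mm


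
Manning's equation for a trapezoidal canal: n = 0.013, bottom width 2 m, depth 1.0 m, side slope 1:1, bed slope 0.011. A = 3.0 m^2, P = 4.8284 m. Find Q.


R = A/P = 3.0/4.8284 = 0.621324
Q = (1/0.013) * 3.0 * 0.621324^(2/3) * 0.011^0.5

17.6233 m^3/s


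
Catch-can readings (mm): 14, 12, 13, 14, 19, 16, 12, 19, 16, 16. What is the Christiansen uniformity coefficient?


mean = 15.100000 mm
MAD = 2.100000 mm
CU = (1 - 2.100000/15.100000)*100

86.0927 %


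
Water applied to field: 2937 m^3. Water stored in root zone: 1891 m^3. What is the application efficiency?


Ea = V_root / V_field * 100 = 1891 / 2937 * 100 = 64.3854%

64.3854 %


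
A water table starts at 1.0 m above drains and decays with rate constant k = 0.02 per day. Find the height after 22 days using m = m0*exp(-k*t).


m = m0 * exp(-k*t)
m = 1.0 * exp(-0.02 * 22)
m = 1.0 * exp(-0.4400)

0.6440 m


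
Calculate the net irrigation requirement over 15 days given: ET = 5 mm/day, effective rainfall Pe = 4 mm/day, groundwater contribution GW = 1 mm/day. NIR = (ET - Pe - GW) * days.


Daily deficit = ET - Pe - GW = 5 - 4 - 1 = 0 mm/day
NIR = 0 * 15 = 0 mm

0 mm


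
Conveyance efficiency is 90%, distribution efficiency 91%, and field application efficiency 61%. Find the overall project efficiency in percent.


Ec = 0.9, Eb = 0.91, Ea = 0.61
E = 0.9 * 0.91 * 0.61 * 100 = 49.9590%

49.9590 %


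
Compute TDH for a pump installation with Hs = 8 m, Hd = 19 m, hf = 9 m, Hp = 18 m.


TDH = Hs + Hd + hf + Hp = 8 + 19 + 9 + 18 = 54

54 m


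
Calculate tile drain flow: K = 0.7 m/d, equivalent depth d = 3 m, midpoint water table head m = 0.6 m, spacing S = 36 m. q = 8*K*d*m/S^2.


q = 8*K*d*m/S^2
q = 8*0.7*3*0.6/36^2
q = 10.0800 / 1296

0.0078 m/d


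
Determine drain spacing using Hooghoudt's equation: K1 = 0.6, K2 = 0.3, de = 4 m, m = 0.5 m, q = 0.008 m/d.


S^2 = 8*K2*de*m/q + 4*K1*m^2/q
S^2 = 8*0.3*4*0.5/0.008 + 4*0.6*0.5^2/0.008
S = sqrt(675.0000)

25.9808 m


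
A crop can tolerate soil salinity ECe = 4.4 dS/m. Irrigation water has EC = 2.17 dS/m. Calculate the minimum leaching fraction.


LR = ECiw / (5*ECe - ECiw)
LR = 2.17 / (5*4.4 - 2.17)
LR = 2.17 / 19.8300

0.1094


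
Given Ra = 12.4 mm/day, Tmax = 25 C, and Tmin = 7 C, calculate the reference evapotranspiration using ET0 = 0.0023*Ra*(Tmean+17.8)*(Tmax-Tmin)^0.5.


Tmean = (Tmax + Tmin)/2 = (25 + 7)/2 = 16.0
ET0 = 0.0023 * 12.4 * (16.0 + 17.8) * sqrt(25 - 7)
ET0 = 0.0023 * 12.4 * 33.8 * 4.242641

4.0898 mm/day


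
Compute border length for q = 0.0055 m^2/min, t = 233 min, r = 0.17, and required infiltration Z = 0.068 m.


L = q*t/((1+r)*Z)
L = 0.0055*233/((1+0.17)*0.068)
L = 1.2815/0.07956

16.1073 m


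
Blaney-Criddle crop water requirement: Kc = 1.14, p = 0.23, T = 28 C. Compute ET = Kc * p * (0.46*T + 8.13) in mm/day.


ET = Kc * p * (0.46*T + 8.13)
ET = 1.14 * 0.23 * (0.46*28 + 8.13)
ET = 1.14 * 0.23 * 21.0100

5.5088 mm/day


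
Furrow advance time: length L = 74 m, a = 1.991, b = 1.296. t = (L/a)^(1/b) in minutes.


t = (L/a)^(1/b)
t = (74/1.991)^(1/1.296)
t = 37.167253^(1/1.296)

16.2758 min


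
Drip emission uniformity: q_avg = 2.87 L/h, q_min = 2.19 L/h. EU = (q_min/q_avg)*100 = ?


EU = (q_min/q_avg)*100 = (2.19/2.87)*100 = 76.3066%

76.3066 %


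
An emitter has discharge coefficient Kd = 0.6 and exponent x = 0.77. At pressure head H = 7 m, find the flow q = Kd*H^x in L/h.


q = Kd * H^x = 0.6 * 7^0.77 = 0.6 * 4.474304

2.6846 L/h


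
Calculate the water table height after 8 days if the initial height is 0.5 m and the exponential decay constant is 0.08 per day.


m = m0 * exp(-k*t)
m = 0.5 * exp(-0.08 * 8)
m = 0.5 * exp(-0.6400)

0.2636 m


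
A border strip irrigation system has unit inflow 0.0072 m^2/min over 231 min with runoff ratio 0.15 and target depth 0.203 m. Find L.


L = q*t/((1+r)*Z)
L = 0.0072*231/((1+0.15)*0.203)
L = 1.6632/0.23345

7.1244 m


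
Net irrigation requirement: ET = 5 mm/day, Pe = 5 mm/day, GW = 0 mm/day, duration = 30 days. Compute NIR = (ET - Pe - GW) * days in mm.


Daily deficit = ET - Pe - GW = 5 - 5 - 0 = 0 mm/day
NIR = 0 * 30 = 0 mm

0 mm


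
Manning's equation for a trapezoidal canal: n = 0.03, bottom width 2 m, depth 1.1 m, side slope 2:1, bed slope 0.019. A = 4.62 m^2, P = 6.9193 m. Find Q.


R = A/P = 4.62/6.9193 = 0.667698
Q = (1/0.03) * 4.62 * 0.667698^(2/3) * 0.019^0.5

16.2163 m^3/s


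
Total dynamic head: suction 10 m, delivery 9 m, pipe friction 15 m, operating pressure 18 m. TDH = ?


TDH = Hs + Hd + hf + Hp = 10 + 9 + 15 + 18 = 52

52 m


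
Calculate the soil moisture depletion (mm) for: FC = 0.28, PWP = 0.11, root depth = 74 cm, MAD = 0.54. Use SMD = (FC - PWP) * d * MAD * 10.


SMD = (FC - PWP) * d * MAD * 10
SMD = (0.28 - 0.11) * 74 * 0.54 * 10
SMD = 0.1700 * 74 * 0.54 * 10

67.9320 mm
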